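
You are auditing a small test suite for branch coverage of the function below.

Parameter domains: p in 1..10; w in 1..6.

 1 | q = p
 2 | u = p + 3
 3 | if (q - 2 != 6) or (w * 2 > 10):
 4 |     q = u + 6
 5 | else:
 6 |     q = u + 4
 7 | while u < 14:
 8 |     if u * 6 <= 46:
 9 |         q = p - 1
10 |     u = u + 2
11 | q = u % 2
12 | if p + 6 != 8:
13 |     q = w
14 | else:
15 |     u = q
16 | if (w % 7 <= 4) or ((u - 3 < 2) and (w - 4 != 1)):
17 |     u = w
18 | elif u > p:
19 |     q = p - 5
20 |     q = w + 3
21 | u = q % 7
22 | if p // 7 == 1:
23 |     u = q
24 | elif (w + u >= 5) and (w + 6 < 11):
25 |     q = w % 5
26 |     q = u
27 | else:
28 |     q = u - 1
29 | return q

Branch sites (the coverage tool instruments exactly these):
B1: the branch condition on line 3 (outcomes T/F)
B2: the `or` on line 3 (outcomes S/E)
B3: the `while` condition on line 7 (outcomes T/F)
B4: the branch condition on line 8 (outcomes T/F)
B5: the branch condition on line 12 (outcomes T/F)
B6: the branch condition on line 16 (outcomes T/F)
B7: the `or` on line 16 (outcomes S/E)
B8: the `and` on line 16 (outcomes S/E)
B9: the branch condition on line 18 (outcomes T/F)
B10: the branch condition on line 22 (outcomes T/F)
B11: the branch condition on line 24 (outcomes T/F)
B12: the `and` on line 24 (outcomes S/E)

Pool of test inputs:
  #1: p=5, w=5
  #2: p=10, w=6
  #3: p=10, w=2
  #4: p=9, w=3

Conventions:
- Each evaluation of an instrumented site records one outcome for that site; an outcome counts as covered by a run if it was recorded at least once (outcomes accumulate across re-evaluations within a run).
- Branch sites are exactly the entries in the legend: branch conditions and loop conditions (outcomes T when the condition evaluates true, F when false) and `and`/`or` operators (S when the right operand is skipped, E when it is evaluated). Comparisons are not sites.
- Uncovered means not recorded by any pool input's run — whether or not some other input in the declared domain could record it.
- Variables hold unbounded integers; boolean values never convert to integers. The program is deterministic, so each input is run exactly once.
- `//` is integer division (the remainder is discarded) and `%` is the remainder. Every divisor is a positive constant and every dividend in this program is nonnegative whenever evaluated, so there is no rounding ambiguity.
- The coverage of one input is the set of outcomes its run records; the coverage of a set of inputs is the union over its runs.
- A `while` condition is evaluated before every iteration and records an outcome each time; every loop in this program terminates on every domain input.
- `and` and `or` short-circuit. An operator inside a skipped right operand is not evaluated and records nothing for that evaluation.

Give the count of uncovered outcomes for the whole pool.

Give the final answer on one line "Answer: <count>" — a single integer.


#1 (p=5, w=5) -> B2->S, B1->T, B3->T, B4->F, B3->T, B4->F, B3->T, B4->F, B3->F, B5->T, B7->E, B8->S, B6->F, B9->T, ...; covered: B1=T, B2=S, B3=T, B3=F, B4=F, B5=T, B6=F, B7=E, B8=S, B9=T, B10=F, B11=F, B12=E
#2 (p=10, w=6) -> B2->S, B1->T, B3->T, B4->F, B3->F, B5->T, B7->E, B8->S, B6->F, B9->T, B10->T; covered: B1=T, B2=S, B3=T, B3=F, B4=F, B5=T, B6=F, B7=E, B8=S, B9=T, B10=T
#3 (p=10, w=2) -> B2->S, B1->T, B3->T, B4->F, B3->F, B5->T, B7->S, B6->T, B10->T; covered: B1=T, B2=S, B3=T, B3=F, B4=F, B5=T, B6=T, B7=S, B10=T
#4 (p=9, w=3) -> B2->S, B1->T, B3->T, B4->F, B3->F, B5->T, B7->S, B6->T, B10->T; covered: B1=T, B2=S, B3=T, B3=F, B4=F, B5=T, B6=T, B7=S, B10=T
union over the pool: B1=T, B2=S, B3=T, B3=F, B4=F, B5=T, B6=T, B6=F, B7=S, B7=E, B8=S, B9=T, B10=T, B10=F, B11=F, B12=E
uncovered (8 of 24): B1=F, B2=E, B4=T, B5=F, B8=E, B9=F, B11=T, B12=S
Answer: 8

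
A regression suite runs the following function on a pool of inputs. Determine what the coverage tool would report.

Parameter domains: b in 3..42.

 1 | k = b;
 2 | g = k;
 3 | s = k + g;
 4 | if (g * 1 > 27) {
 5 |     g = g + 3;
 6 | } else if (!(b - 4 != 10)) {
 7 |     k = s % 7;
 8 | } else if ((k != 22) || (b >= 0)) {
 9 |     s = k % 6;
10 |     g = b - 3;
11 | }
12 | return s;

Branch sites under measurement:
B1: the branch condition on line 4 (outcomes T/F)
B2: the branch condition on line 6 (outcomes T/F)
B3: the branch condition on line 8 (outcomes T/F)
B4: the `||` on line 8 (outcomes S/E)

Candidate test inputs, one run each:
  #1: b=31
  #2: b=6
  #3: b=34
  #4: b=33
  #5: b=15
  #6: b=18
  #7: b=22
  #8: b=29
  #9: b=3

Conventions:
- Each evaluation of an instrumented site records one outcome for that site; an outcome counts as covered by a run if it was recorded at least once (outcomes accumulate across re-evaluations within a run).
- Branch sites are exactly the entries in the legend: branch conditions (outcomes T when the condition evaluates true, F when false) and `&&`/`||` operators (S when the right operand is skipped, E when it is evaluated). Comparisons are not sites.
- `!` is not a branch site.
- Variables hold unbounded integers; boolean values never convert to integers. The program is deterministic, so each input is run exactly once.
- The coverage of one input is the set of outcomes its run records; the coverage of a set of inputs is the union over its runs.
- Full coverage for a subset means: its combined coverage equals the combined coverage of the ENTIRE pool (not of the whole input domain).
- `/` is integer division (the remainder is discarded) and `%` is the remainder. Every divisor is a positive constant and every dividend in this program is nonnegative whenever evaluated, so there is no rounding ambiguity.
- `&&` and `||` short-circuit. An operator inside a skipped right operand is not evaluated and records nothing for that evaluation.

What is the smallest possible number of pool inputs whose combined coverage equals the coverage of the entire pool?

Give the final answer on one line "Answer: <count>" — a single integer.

input #1 (b=31): events B1->T; covers B1=T
input #2 (b=6): events B1->F, B2->F, B4->S, B3->T; covers B1=F, B2=F, B3=T, B4=S
input #3 (b=34): events B1->T; covers B1=T
input #4 (b=33): events B1->T; covers B1=T
input #5 (b=15): events B1->F, B2->F, B4->S, B3->T; covers B1=F, B2=F, B3=T, B4=S
input #6 (b=18): events B1->F, B2->F, B4->S, B3->T; covers B1=F, B2=F, B3=T, B4=S
input #7 (b=22): events B1->F, B2->F, B4->E, B3->T; covers B1=F, B2=F, B3=T, B4=E
input #8 (b=29): events B1->T; covers B1=T
input #9 (b=3): events B1->F, B2->F, B4->S, B3->T; covers B1=F, B2=F, B3=T, B4=S
together the pool reaches 6 outcomes: B1=T, B1=F, B2=F, B3=T, B4=S, B4=E
every size-1 subset falls short of the 6 outcomes (best: 4/6)
every size-2 subset falls short of the 6 outcomes (best: 5/6)
size 3: inputs {1, 2, 7} cover all 6 outcomes, and no lexicographically smaller subset of this size does

Answer: 3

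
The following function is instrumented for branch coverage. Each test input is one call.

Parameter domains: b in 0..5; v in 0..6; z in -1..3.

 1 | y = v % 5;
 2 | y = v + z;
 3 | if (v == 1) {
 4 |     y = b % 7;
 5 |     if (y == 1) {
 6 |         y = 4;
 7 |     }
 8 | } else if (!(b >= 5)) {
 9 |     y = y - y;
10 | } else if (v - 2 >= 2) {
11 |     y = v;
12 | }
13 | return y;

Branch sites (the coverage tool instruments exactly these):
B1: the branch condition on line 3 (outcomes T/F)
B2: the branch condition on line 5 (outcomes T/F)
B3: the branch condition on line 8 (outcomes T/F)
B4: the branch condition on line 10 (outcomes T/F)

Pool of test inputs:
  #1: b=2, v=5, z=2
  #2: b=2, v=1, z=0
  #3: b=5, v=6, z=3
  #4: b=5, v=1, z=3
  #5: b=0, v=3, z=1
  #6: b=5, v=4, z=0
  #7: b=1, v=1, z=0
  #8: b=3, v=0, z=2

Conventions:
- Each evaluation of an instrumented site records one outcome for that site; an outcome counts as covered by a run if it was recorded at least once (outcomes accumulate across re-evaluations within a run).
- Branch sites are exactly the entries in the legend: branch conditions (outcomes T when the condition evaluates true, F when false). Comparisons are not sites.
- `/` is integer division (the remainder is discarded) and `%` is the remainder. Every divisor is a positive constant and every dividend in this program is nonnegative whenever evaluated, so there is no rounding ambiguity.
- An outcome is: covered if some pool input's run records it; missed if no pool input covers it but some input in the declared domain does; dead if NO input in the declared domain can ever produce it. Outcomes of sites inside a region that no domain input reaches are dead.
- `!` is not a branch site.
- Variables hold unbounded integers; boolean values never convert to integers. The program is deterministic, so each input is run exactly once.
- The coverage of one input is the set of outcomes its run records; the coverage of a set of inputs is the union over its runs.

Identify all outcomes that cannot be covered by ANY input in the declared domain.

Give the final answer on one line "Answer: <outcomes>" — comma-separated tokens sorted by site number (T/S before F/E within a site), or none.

exhaustive pass over the 210-input domain:
  reachable outcomes have witnesses, e.g. B1=T (e.g. b=0, v=1, z=-1), B1=F (e.g. b=0, v=0, z=-1), B2=T (e.g. b=1, v=1, z=-1), B2=F (e.g. b=0, v=1, z=-1)

Answer: none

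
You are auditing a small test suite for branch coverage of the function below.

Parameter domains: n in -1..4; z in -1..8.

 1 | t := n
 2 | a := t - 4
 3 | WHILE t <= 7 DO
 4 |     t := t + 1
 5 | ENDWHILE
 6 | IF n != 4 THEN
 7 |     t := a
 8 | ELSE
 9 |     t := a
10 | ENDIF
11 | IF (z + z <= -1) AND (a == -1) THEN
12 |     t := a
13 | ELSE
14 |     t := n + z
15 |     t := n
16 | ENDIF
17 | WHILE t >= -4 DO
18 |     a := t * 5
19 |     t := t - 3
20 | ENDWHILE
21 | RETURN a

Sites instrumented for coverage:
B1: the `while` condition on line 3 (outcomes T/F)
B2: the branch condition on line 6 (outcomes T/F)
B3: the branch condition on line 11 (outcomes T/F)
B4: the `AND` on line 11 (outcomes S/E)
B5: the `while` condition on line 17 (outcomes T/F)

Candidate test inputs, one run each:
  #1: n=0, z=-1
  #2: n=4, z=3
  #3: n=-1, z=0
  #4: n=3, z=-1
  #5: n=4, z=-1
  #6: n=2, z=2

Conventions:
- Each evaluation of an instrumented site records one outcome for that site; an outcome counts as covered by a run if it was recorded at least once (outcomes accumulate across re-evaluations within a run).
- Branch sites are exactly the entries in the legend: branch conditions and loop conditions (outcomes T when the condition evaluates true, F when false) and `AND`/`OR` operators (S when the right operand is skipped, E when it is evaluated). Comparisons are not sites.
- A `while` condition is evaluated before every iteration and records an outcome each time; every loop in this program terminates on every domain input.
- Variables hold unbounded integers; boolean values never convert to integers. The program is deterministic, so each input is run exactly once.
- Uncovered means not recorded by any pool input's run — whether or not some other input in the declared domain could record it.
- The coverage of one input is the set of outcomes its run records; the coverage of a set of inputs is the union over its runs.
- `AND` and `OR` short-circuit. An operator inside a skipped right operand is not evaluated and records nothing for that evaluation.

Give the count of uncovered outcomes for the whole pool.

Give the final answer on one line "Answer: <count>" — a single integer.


input #1, n=0, z=-1: events B1->T, B1->T, B1->T, B1->T, B1->T, B1->T, B1->T, B1->T, B1->F, B2->T, B4->E, B3->F, B5->T, B5->T, ...; outcomes B1=T, B1=F, B2=T, B3=F, B4=E, B5=T, B5=F
input #2, n=4, z=3: events B1->T, B1->T, B1->T, B1->T, B1->F, B2->F, B4->S, B3->F, B5->T, B5->T, B5->T, B5->F; outcomes B1=T, B1=F, B2=F, B3=F, B4=S, B5=T, B5=F
input #3, n=-1, z=0: events B1->T, B1->T, B1->T, B1->T, B1->T, B1->T, B1->T, B1->T, B1->T, B1->F, B2->T, B4->S, B3->F, B5->T, ...; outcomes B1=T, B1=F, B2=T, B3=F, B4=S, B5=T, B5=F
input #4, n=3, z=-1: events B1->T, B1->T, B1->T, B1->T, B1->T, B1->F, B2->T, B4->E, B3->T, B5->T, B5->T, B5->F; outcomes B1=T, B1=F, B2=T, B3=T, B4=E, B5=T, B5=F
input #5, n=4, z=-1: events B1->T, B1->T, B1->T, B1->T, B1->F, B2->F, B4->E, B3->F, B5->T, B5->T, B5->T, B5->F; outcomes B1=T, B1=F, B2=F, B3=F, B4=E, B5=T, B5=F
input #6, n=2, z=2: events B1->T, B1->T, B1->T, B1->T, B1->T, B1->T, B1->F, B2->T, B4->S, B3->F, B5->T, B5->T, B5->T, B5->F; outcomes B1=T, B1=F, B2=T, B3=F, B4=S, B5=T, B5=F
union over the pool: B1=T, B1=F, B2=T, B2=F, B3=T, B3=F, B4=S, B4=E, B5=T, B5=F
uncovered (0 of 10): none
Answer: 0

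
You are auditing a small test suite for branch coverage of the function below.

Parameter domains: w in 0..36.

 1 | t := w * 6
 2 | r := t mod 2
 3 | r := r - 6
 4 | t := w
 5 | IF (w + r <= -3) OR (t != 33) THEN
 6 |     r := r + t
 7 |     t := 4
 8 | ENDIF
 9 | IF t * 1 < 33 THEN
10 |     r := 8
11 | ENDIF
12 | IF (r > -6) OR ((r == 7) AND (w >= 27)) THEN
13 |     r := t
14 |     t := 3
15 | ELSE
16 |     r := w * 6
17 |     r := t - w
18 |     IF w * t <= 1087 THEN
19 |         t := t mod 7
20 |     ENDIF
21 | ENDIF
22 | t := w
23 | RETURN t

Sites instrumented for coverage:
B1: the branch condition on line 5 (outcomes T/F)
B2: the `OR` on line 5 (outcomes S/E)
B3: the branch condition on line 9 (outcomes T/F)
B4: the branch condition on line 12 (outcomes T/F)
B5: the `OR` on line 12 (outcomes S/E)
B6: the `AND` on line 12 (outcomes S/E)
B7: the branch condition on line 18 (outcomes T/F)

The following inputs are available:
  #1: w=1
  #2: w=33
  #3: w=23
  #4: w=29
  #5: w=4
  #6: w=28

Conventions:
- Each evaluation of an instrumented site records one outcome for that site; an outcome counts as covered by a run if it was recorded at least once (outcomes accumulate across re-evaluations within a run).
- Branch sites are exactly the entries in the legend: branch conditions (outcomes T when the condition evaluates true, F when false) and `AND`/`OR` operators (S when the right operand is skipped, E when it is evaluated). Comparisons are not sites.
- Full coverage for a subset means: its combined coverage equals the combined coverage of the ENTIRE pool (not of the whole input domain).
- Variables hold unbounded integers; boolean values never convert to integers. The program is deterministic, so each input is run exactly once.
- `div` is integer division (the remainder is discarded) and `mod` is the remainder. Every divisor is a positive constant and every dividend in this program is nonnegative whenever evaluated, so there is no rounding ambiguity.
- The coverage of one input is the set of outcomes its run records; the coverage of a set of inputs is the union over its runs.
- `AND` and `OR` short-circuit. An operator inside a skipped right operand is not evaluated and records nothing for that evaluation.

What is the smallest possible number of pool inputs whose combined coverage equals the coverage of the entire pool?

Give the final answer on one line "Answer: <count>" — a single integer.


test 1 (w=1) hits B1=T, B2=S, B3=T, B4=T, B5=S
test 2 (w=33) hits B1=F, B2=E, B3=F, B4=F, B5=E, B6=S, B7=F
test 3 (w=23) hits B1=T, B2=E, B3=T, B4=T, B5=S
test 4 (w=29) hits B1=T, B2=E, B3=T, B4=T, B5=S
test 5 (w=4) hits B1=T, B2=E, B3=T, B4=T, B5=S
test 6 (w=28) hits B1=T, B2=E, B3=T, B4=T, B5=S
the full pool covers 12 outcomes: B1=T, B1=F, B2=S, B2=E, B3=T, B3=F, B4=T, B4=F, B5=S, B5=E, B6=S, B7=F
size 1 is not enough: best union over all size-1 subsets is 7/12
inputs {1, 2} (size 2) cover everything; no size-2 subset with a lexicographically smaller index list covers all 12
Answer: 2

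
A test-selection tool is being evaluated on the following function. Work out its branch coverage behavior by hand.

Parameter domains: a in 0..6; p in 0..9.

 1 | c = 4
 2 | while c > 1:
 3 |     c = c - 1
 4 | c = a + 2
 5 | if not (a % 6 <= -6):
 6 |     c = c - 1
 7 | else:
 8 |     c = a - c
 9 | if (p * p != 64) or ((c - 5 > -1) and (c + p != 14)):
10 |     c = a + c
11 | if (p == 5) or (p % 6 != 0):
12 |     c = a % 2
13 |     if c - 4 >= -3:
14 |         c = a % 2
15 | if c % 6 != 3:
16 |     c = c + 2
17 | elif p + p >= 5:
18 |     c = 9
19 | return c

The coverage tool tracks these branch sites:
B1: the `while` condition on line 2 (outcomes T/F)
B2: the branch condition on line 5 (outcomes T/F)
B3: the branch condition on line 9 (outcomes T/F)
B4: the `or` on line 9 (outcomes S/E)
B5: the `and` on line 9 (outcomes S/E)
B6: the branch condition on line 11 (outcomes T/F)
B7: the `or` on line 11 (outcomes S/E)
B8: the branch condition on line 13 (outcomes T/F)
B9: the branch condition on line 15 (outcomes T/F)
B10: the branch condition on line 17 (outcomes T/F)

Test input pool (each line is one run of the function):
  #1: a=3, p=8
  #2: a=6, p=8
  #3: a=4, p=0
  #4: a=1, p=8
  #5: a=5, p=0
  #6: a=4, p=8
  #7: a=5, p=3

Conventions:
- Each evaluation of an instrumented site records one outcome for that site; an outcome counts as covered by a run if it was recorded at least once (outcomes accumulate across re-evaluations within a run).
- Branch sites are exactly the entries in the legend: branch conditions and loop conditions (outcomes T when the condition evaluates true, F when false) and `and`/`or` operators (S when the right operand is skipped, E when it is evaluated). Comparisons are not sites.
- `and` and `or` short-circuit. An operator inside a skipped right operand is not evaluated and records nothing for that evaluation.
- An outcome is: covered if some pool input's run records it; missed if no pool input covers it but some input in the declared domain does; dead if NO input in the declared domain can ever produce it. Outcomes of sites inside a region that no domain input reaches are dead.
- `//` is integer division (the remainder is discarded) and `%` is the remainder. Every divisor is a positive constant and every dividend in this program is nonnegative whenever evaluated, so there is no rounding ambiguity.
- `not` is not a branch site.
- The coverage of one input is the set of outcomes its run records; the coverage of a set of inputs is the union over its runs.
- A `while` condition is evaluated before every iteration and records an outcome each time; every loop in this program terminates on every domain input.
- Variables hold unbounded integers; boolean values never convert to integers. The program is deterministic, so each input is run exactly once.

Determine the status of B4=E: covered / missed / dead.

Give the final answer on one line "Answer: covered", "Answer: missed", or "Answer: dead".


B4=E is recorded by pool input(s) 1, 2, 4, 6 -> covered
Answer: covered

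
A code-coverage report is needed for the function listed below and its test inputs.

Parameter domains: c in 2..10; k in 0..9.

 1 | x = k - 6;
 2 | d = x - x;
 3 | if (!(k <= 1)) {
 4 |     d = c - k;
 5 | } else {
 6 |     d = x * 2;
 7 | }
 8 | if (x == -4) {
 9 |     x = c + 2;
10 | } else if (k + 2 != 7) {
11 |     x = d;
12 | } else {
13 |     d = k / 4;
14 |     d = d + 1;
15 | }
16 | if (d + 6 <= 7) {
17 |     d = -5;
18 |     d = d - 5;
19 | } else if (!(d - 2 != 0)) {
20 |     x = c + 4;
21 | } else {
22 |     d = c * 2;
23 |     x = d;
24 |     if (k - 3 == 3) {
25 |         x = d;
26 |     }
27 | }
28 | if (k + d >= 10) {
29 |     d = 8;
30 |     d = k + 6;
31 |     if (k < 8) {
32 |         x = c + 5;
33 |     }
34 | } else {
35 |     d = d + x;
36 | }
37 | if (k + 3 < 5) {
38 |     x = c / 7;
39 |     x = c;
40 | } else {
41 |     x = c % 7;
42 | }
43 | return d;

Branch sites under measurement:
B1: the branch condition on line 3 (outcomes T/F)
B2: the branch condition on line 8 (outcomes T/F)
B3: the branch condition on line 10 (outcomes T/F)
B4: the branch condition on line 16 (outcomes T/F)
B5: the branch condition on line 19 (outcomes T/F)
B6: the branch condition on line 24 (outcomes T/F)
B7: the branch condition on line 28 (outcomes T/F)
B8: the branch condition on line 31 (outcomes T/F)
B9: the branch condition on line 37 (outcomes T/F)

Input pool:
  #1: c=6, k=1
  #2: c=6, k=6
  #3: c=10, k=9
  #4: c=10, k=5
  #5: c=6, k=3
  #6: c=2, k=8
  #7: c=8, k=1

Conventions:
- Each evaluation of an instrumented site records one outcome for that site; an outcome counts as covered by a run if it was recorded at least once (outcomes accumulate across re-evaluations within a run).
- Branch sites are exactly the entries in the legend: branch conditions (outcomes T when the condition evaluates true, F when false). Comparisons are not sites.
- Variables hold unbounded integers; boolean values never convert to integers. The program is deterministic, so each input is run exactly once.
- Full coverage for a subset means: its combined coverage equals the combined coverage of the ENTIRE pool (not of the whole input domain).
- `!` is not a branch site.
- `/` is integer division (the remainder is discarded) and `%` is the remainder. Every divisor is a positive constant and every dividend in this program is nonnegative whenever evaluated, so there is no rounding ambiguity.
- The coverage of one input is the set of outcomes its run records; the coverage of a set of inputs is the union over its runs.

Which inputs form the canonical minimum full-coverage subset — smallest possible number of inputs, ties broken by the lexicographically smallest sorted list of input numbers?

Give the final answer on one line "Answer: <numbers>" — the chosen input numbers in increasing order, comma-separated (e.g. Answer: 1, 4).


#1 (c=6, k=1) -> B1->F, B2->F, B3->T, B4->T, B7->F, B9->T; covered: B1=F, B2=F, B3=T, B4=T, B7=F, B9=T
#2 (c=6, k=6) -> B1->T, B2->F, B3->T, B4->T, B7->F, B9->F; covered: B1=T, B2=F, B3=T, B4=T, B7=F, B9=F
#3 (c=10, k=9) -> B1->T, B2->F, B3->T, B4->T, B7->F, B9->F; covered: B1=T, B2=F, B3=T, B4=T, B7=F, B9=F
#4 (c=10, k=5) -> B1->T, B2->F, B3->F, B4->F, B5->T, B7->F, B9->F; covered: B1=T, B2=F, B3=F, B4=F, B5=T, B7=F, B9=F
#5 (c=6, k=3) -> B1->T, B2->F, B3->T, B4->F, B5->F, B6->F, B7->T, B8->T, B9->F; covered: B1=T, B2=F, B3=T, B4=F, B5=F, B6=F, B7=T, B8=T, B9=F
#6 (c=2, k=8) -> B1->T, B2->F, B3->T, B4->T, B7->F, B9->F; covered: B1=T, B2=F, B3=T, B4=T, B7=F, B9=F
#7 (c=8, k=1) -> B1->F, B2->F, B3->T, B4->T, B7->F, B9->T; covered: B1=F, B2=F, B3=T, B4=T, B7=F, B9=T
the full pool covers 15 outcomes: B1=T, B1=F, B2=F, B3=T, B3=F, B4=T, B4=F, B5=T, B5=F, B6=F, B7=T, B7=F, B8=T, B9=T, B9=F
every size-1 subset falls short of the 15 outcomes (best: 9/15)
every size-2 subset falls short of the 15 outcomes (best: 13/15)
inputs {1, 4, 5} (size 3) cover everything; no size-3 subset with a lexicographically smaller index list covers all 15
Answer: 1, 4, 5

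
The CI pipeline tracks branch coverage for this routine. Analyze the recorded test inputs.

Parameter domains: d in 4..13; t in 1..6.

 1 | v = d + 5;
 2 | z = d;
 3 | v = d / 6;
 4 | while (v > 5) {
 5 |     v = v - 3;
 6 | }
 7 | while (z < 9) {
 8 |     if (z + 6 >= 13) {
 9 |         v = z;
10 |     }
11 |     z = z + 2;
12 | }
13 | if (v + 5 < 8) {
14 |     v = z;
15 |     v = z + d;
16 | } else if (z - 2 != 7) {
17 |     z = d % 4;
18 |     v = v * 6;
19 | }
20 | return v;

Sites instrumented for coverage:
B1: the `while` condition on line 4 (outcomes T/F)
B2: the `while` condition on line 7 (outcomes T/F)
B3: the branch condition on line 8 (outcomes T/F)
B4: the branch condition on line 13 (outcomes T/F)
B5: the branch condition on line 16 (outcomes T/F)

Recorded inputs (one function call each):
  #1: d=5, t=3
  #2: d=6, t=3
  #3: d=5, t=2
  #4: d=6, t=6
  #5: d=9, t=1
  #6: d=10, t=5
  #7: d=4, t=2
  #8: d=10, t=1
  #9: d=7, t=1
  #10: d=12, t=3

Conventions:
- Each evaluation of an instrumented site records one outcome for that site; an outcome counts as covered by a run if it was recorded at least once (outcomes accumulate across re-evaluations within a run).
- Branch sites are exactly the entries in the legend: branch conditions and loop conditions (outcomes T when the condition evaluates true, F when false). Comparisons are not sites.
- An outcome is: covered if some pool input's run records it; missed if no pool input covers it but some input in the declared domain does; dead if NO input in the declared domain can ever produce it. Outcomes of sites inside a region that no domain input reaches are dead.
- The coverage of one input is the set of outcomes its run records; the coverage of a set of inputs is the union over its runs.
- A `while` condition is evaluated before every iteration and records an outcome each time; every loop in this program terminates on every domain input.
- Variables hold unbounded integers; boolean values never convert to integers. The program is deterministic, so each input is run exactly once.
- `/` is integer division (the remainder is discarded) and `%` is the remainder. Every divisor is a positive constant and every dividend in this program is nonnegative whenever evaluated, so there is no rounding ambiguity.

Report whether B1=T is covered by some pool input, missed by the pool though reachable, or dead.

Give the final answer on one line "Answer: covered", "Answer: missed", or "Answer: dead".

no pool input records B1=T
checking all 60 inputs in the declared domain: B1=T is never recorded -> dead

Answer: dead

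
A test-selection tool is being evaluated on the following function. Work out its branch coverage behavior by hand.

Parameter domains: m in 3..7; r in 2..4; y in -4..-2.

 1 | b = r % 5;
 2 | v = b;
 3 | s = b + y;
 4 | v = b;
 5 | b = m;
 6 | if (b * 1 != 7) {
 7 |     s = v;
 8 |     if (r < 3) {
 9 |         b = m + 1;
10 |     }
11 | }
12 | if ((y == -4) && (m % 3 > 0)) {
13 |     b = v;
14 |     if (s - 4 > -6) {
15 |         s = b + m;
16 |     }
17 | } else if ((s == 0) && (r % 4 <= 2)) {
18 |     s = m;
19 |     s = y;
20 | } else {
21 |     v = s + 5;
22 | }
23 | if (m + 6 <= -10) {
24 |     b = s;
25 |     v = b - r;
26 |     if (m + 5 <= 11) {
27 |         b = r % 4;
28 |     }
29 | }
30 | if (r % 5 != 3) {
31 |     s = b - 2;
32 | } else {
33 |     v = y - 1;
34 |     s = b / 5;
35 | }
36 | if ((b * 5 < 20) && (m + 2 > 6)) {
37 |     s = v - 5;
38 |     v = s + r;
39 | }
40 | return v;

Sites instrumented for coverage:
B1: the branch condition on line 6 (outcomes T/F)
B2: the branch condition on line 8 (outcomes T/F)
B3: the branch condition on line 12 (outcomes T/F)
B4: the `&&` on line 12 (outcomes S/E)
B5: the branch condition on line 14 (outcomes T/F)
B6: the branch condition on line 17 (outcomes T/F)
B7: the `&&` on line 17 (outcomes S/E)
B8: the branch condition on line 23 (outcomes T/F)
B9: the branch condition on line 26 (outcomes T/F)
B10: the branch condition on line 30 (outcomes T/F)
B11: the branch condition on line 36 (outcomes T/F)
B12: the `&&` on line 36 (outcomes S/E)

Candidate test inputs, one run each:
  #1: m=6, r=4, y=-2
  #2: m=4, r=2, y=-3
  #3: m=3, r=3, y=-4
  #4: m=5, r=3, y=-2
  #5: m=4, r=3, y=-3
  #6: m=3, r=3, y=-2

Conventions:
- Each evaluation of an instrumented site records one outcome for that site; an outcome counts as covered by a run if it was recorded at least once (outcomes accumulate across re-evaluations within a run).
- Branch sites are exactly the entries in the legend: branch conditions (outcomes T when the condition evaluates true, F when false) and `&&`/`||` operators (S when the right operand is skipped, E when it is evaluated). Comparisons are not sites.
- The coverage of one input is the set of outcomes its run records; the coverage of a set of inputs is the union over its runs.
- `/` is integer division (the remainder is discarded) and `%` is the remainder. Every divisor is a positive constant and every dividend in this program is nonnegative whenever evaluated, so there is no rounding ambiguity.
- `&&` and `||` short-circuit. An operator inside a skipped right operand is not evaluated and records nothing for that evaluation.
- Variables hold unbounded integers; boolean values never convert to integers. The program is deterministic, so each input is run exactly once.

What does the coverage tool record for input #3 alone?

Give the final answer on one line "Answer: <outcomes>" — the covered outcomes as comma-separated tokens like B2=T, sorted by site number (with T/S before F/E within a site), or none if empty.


Running input #3 (m=3, r=3, y=-4), event by event:
  B1->T, B2->F, B4->E, B3->F, B7->S, B6->F, B8->F, B10->F, B12->E, B11->F
as a set, this run covers: B1=T, B2=F, B3=F, B4=E, B6=F, B7=S, B8=F, B10=F, B11=F, B12=E
Answer: B1=T, B2=F, B3=F, B4=E, B6=F, B7=S, B8=F, B10=F, B11=F, B12=E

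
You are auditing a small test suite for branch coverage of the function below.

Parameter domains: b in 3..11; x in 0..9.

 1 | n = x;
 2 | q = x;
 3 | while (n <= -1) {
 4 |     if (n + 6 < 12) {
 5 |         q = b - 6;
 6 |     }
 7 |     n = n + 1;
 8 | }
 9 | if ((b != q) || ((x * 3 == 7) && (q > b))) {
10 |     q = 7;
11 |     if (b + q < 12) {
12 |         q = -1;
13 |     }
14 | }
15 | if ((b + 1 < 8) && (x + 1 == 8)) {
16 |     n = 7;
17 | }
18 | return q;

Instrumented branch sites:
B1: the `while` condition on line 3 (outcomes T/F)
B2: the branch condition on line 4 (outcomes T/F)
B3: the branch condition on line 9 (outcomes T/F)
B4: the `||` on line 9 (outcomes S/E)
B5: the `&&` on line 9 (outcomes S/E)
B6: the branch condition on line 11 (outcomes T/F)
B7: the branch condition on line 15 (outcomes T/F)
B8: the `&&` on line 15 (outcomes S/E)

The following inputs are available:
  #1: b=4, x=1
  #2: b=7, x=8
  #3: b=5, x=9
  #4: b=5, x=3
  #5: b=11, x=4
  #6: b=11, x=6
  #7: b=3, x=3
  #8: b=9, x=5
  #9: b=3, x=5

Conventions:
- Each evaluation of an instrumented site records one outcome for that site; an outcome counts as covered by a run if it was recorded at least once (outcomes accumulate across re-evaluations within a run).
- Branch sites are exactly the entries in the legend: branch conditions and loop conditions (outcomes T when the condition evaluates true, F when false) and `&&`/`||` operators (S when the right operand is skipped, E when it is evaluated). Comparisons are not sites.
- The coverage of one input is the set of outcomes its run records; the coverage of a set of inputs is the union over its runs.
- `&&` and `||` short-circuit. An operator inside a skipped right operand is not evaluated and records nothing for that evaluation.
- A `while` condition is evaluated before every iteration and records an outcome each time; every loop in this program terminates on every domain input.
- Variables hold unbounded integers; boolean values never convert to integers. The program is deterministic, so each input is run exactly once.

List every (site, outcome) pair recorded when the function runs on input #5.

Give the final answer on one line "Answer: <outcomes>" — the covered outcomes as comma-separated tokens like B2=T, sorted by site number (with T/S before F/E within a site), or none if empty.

Event log for input #5 (b=11, x=4):
  B1->F, B4->S, B3->T, B6->F, B8->S, B7->F
collecting distinct outcomes: B1=F, B3=T, B4=S, B6=F, B7=F, B8=S

Answer: B1=F, B3=T, B4=S, B6=F, B7=F, B8=S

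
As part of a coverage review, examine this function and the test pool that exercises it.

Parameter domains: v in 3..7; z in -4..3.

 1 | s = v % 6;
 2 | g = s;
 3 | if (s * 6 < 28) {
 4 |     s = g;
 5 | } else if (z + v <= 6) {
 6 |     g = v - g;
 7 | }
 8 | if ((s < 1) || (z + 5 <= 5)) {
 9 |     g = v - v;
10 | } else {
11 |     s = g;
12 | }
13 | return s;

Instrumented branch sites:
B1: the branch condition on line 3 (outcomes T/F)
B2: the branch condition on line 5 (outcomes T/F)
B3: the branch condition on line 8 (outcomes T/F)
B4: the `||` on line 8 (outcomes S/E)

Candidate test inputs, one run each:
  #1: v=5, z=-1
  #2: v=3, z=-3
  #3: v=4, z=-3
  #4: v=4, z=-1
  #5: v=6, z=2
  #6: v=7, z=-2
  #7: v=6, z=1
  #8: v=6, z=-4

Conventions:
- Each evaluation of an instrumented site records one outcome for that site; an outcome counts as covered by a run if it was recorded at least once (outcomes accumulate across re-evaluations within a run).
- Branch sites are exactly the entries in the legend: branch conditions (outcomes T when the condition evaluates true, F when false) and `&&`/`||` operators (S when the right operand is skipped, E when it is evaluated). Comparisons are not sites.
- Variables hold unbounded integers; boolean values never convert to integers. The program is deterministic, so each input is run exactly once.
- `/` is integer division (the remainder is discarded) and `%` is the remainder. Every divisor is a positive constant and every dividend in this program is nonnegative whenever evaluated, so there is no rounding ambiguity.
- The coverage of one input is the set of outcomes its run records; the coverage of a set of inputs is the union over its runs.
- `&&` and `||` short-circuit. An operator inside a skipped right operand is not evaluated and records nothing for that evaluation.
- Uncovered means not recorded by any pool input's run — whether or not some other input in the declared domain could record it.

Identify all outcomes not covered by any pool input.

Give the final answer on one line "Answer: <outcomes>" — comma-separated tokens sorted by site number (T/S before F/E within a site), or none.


#1 (v=5, z=-1) -> B1->F, B2->T, B4->E, B3->T; covered: B1=F, B2=T, B3=T, B4=E
#2 (v=3, z=-3) -> B1->T, B4->E, B3->T; covered: B1=T, B3=T, B4=E
#3 (v=4, z=-3) -> B1->T, B4->E, B3->T; covered: B1=T, B3=T, B4=E
#4 (v=4, z=-1) -> B1->T, B4->E, B3->T; covered: B1=T, B3=T, B4=E
#5 (v=6, z=2) -> B1->T, B4->S, B3->T; covered: B1=T, B3=T, B4=S
#6 (v=7, z=-2) -> B1->T, B4->E, B3->T; covered: B1=T, B3=T, B4=E
#7 (v=6, z=1) -> B1->T, B4->S, B3->T; covered: B1=T, B3=T, B4=S
#8 (v=6, z=-4) -> B1->T, B4->S, B3->T; covered: B1=T, B3=T, B4=S
union over the pool: B1=T, B1=F, B2=T, B3=T, B4=S, B4=E
uncovered (2 of 8): B2=F, B3=F
Answer: B2=F, B3=F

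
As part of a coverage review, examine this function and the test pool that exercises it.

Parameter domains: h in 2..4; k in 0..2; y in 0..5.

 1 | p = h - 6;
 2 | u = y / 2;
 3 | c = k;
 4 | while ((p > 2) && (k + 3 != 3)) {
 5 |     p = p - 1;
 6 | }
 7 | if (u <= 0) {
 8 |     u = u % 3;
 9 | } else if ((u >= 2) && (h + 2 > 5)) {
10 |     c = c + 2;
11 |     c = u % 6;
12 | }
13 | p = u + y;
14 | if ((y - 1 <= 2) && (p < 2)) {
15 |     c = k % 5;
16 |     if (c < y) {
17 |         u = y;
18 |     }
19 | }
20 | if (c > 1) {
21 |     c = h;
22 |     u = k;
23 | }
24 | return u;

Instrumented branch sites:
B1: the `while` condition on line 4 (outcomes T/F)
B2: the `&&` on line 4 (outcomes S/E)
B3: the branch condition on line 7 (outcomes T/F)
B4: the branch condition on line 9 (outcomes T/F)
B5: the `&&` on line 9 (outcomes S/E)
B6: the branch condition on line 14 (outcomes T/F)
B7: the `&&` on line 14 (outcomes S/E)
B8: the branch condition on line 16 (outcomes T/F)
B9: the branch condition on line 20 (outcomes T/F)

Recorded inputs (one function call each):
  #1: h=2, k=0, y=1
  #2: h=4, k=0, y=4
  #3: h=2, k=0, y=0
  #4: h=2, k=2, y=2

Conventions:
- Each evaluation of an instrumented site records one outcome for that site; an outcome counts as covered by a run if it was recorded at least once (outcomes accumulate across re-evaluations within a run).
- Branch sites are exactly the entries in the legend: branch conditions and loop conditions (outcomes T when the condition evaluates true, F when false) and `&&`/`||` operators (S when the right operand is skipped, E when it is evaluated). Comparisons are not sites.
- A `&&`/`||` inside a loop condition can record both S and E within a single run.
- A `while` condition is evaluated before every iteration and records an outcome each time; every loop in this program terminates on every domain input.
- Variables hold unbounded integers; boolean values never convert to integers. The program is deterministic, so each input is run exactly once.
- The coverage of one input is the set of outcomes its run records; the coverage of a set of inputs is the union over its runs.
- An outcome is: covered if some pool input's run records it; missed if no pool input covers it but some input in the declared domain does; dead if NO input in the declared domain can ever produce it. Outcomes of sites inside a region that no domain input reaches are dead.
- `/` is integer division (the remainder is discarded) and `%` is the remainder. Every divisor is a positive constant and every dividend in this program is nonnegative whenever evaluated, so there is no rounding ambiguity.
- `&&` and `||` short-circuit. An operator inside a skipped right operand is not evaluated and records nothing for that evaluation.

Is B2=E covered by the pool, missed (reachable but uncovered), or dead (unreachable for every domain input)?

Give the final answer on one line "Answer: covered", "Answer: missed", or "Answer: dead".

no pool input records B2=E
checking all 54 inputs in the declared domain: B2=E is never recorded -> dead

Answer: dead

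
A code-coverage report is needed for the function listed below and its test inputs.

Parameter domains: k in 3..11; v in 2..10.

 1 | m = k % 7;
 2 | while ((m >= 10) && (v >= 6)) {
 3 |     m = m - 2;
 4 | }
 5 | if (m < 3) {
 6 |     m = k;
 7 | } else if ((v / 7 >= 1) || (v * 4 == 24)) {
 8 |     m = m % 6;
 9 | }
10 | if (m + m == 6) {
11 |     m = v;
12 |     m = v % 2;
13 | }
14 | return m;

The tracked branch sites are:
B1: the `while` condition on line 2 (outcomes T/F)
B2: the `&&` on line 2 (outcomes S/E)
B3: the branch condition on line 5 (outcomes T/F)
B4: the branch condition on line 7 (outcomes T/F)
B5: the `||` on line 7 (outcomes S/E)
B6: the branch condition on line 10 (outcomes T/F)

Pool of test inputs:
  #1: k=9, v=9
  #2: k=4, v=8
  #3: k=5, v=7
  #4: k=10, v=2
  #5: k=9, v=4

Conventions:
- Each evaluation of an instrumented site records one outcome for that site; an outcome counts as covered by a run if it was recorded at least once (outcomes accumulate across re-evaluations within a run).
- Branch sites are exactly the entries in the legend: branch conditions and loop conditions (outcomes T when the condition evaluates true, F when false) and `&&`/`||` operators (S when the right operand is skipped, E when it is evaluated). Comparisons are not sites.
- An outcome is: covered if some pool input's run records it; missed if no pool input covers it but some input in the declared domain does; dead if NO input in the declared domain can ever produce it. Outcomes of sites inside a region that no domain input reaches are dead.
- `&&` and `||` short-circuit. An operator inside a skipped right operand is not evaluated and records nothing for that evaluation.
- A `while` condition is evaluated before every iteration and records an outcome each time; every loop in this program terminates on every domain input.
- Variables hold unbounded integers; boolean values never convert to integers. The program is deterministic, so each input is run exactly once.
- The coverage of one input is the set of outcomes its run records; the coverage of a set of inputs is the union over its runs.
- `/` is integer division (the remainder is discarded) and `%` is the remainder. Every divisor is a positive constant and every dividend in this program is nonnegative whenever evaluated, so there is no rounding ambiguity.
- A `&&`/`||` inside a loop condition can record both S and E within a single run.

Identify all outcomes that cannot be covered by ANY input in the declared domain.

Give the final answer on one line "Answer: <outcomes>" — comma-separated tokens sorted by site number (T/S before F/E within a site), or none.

sweeping the full domain (81 inputs) for each outcome:
  B1=T: zero occurrences over every domain input -> dead
  B2=E: zero occurrences over every domain input -> dead
  reachable outcomes have witnesses, e.g. B1=F (e.g. k=3, v=2), B2=S (e.g. k=3, v=2), B3=T (e.g. k=7, v=2), B3=F (e.g. k=3, v=2)

Answer: B1=T, B2=E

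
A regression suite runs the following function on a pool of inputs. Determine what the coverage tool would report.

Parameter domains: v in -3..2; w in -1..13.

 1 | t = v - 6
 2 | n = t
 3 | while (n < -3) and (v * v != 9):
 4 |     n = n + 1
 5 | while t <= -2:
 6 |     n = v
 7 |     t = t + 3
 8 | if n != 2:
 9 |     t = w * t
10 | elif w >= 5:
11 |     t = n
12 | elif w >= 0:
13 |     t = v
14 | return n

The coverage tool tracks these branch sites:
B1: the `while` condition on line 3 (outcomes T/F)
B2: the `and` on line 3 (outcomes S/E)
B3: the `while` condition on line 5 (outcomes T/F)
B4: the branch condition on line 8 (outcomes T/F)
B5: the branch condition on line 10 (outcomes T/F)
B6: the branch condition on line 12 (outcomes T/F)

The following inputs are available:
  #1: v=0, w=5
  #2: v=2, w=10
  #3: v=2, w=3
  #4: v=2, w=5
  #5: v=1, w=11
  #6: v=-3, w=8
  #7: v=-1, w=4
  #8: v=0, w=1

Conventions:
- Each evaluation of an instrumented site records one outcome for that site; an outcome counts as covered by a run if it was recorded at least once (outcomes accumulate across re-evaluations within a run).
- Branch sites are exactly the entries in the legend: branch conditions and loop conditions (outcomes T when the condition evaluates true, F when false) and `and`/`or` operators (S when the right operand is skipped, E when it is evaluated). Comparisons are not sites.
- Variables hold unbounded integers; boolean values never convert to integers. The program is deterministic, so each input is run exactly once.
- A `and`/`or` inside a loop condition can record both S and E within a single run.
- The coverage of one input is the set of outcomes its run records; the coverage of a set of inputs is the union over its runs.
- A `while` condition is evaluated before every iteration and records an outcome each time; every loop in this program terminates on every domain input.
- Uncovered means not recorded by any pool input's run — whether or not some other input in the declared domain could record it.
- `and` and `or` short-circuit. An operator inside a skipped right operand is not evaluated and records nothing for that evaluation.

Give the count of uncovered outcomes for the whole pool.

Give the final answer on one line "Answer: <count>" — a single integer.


run #1 (v=0, w=5) records B1=T, B1=F, B2=S, B2=E, B3=T, B3=F, B4=T
run #2 (v=2, w=10) records B1=T, B1=F, B2=S, B2=E, B3=T, B3=F, B4=F, B5=T
run #3 (v=2, w=3) records B1=T, B1=F, B2=S, B2=E, B3=T, B3=F, B4=F, B5=F, B6=T
run #4 (v=2, w=5) records B1=T, B1=F, B2=S, B2=E, B3=T, B3=F, B4=F, B5=T
run #5 (v=1, w=11) records B1=T, B1=F, B2=S, B2=E, B3=T, B3=F, B4=T
run #6 (v=-3, w=8) records B1=F, B2=E, B3=T, B3=F, B4=T
run #7 (v=-1, w=4) records B1=T, B1=F, B2=S, B2=E, B3=T, B3=F, B4=T
run #8 (v=0, w=1) records B1=T, B1=F, B2=S, B2=E, B3=T, B3=F, B4=T
union over the pool: B1=T, B1=F, B2=S, B2=E, B3=T, B3=F, B4=T, B4=F, B5=T, B5=F, B6=T
uncovered (1 of 12): B6=F
Answer: 1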